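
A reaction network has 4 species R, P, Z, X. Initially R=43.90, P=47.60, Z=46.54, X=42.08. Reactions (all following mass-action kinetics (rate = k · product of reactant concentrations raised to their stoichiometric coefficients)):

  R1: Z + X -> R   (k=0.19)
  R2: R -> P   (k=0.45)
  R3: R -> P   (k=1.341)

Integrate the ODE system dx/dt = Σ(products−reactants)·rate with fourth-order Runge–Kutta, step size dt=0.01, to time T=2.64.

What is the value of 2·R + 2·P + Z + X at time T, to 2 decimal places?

Value at T = 271.62

Check how each reaction changes W = 2·R + 2·P + Z + X (weight of products minus weight of reactants):
R1: Z + X -> R: (2·1) − (1·1 + 1·1) = 2 − 2 = 0
R2: R -> P: (2·1) − (2·1) = 2 − 2 = 0
R3: R -> P: (2·1) − (2·1) = 2 − 2 = 0
Every reaction leaves W unchanged, so W is conserved and no simulation is needed: W(T) = W(0) = 2·43.90 + 2·47.60 + 46.54 + 42.08 = 271.62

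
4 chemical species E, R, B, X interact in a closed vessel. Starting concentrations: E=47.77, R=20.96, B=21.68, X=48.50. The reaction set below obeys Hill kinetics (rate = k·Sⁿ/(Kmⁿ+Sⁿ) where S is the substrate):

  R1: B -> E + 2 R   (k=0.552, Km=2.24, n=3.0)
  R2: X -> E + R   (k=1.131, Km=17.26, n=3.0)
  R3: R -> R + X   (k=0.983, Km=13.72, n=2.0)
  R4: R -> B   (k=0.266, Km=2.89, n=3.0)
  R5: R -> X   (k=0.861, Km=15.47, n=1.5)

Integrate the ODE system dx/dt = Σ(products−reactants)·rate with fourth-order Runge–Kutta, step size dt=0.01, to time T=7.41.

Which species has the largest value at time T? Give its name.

RK4 with dt=0.01: 741 steps to T=7.41. Trajectory (selected grid times):
t=0.00: E=47.77 R=20.96 B=21.68 X=48.50
t=0.82: E=49.11 R=22.10 B=21.45 X=48.62
t=1.65: E=50.47 R=23.23 B=21.21 X=48.78
t=2.47: E=51.81 R=24.34 B=20.97 X=48.96
t=3.29: E=53.15 R=25.45 B=20.74 X=49.16
t=4.12: E=54.50 R=26.55 B=20.50 X=49.39
t=4.94: E=55.85 R=27.63 B=20.27 X=49.64
t=5.76: E=57.19 R=28.71 B=20.03 X=49.90
t=6.59: E=58.55 R=29.79 B=19.80 X=50.18
t=7.41: E=59.89 R=30.85 B=19.56 X=50.48
At T=7.41: E=59.89 R=30.85 B=19.56 X=50.48; the largest is E.

Dominant species at T: E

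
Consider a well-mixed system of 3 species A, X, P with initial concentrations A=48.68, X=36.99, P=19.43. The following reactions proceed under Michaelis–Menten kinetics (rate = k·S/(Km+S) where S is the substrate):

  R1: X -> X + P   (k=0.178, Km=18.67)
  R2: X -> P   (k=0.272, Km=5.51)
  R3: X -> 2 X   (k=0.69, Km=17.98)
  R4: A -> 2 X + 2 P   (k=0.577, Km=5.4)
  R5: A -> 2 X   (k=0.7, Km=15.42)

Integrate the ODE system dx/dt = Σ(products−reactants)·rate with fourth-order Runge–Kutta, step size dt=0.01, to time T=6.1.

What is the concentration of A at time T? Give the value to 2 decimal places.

RK4 with dt=0.01: 610 steps to T=6.1. Trajectory (selected grid times):
t=0.00: A=48.68 X=36.99 P=19.43
t=0.68: A=47.97 X=38.57 P=20.38
t=1.36: A=47.25 X=40.16 P=21.33
t=2.03: A=46.55 X=41.72 P=22.26
t=2.71: A=45.85 X=43.30 P=23.21
t=3.39: A=45.14 X=44.88 P=24.16
t=4.07: A=44.44 X=46.46 P=25.12
t=4.74: A=43.74 X=48.02 P=26.05
t=5.42: A=43.04 X=49.59 P=27.00
t=6.10: A=42.35 X=51.17 P=27.96
Read off A at T=6.1: 42.35

A at T = 42.35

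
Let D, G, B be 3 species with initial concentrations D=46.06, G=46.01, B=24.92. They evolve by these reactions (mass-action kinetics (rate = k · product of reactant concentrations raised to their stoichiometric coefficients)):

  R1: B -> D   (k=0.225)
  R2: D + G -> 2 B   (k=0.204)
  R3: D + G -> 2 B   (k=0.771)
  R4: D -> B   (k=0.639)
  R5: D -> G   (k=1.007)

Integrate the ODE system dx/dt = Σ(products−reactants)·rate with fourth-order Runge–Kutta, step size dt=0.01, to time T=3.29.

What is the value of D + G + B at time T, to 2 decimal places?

Check how each reaction changes W = D + G + B (weight of products minus weight of reactants):
R1: B -> D: (1·1) − (1·1) = 1 − 1 = 0
R2: D + G -> 2 B: (1·2) − (1·1 + 1·1) = 2 − 2 = 0
R3: D + G -> 2 B: (1·2) − (1·1 + 1·1) = 2 − 2 = 0
R4: D -> B: (1·1) − (1·1) = 1 − 1 = 0
R5: D -> G: (1·1) − (1·1) = 1 − 1 = 0
Every reaction leaves W unchanged, so W is conserved and no simulation is needed: W(T) = W(0) = 46.06 + 46.01 + 24.92 = 116.99

Value at T = 116.99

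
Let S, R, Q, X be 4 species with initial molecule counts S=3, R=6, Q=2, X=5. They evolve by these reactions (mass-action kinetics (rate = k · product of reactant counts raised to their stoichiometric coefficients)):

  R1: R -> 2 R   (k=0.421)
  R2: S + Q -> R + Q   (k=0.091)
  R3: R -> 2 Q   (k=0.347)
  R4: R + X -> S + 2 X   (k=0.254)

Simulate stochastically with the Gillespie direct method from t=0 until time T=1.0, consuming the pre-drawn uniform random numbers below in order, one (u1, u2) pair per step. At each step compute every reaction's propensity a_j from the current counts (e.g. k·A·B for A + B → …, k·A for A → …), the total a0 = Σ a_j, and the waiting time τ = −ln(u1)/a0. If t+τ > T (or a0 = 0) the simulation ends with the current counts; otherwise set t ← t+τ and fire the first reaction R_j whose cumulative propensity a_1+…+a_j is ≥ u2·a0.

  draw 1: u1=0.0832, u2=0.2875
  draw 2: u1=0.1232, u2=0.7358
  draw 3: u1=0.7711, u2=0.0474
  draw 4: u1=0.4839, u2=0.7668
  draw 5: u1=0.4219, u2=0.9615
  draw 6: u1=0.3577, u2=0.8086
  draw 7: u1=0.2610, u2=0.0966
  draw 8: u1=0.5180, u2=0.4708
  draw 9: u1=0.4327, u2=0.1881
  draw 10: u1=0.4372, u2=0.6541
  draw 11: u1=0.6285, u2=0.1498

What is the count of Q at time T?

t=0.000: S=3 R=6 Q=2 X=5
Draw 1: a1=2.526, a2=0.546, a3=2.082, a4=7.620, a0=12.774; τ=−ln(0.0832)/12.774=0.195 → t=0.195; u2·a0=0.2875·12.774=3.673; a1+a2=3.072 < 3.673 ≤ a1+…+a3=5.154 → R3 fires; S=3 R=5 Q=4 X=5
Draw 2: a1=2.105, a2=1.092, a3=1.735, a4=6.350, a0=11.282; τ=−ln(0.1232)/11.282=0.186 → t=0.380; u2·a0=0.7358·11.282=8.301; a1+…+a3=4.932 < 8.301 ≤ a1+…+a4=11.282 → R4 fires; S=4 R=4 Q=4 X=6
Draw 3: a1=1.684, a2=1.456, a3=1.388, a4=6.096, a0=10.624; τ=−ln(0.7711)/10.624=0.024 → t=0.405; u2·a0=0.0474·10.624=0.504 ≤ a1=1.684 → R1 fires; S=4 R=5 Q=4 X=6
Draw 4: a1=2.105, a2=1.456, a3=1.735, a4=7.620, a0=12.916; τ=−ln(0.4839)/12.916=0.056 → t=0.461; u2·a0=0.7668·12.916=9.904; a1+…+a3=5.296 < 9.904 ≤ a1+…+a4=12.916 → R4 fires; S=5 R=4 Q=4 X=7
Draw 5: a1=1.684, a2=1.820, a3=1.388, a4=7.112, a0=12.004; τ=−ln(0.4219)/12.004=0.072 → t=0.533; u2·a0=0.9615·12.004=11.542; a1+…+a3=4.892 < 11.542 ≤ a1+…+a4=12.004 → R4 fires; S=6 R=3 Q=4 X=8
Draw 6: a1=1.263, a2=2.184, a3=1.041, a4=6.096, a0=10.584; τ=−ln(0.3577)/10.584=0.097 → t=0.630; u2·a0=0.8086·10.584=8.558; a1+…+a3=4.488 < 8.558 ≤ a1+…+a4=10.584 → R4 fires; S=7 R=2 Q=4 X=9
Draw 7: a1=0.842, a2=2.548, a3=0.694, a4=4.572, a0=8.656; τ=−ln(0.2610)/8.656=0.155 → t=0.785; u2·a0=0.0966·8.656=0.836 ≤ a1=0.842 → R1 fires; S=7 R=3 Q=4 X=9
Draw 8: a1=1.263, a2=2.548, a3=1.041, a4=6.858, a0=11.710; τ=−ln(0.5180)/11.710=0.056 → t=0.841; u2·a0=0.4708·11.710=5.513; a1+…+a3=4.852 < 5.513 ≤ a1+…+a4=11.710 → R4 fires; S=8 R=2 Q=4 X=10
Draw 9: a1=0.842, a2=2.912, a3=0.694, a4=5.080, a0=9.528; τ=−ln(0.4327)/9.528=0.088 → t=0.929; u2·a0=0.1881·9.528=1.792; a1=0.842 < 1.792 ≤ a1+a2=3.754 → R2 fires; S=7 R=3 Q=4 X=10
Draw 10: a1=1.263, a2=2.548, a3=1.041, a4=7.620, a0=12.472; τ=−ln(0.4372)/12.472=0.066 → t=0.996; u2·a0=0.6541·12.472=8.158; a1+…+a3=4.852 < 8.158 ≤ a1+…+a4=12.472 → R4 fires; S=8 R=2 Q=4 X=11
Draw 11: a1=0.842, a2=2.912, a3=0.694, a4=5.588, a0=10.036; τ=−ln(0.6285)/10.036=0.046 → t=1.042 > T=1.0: stop.
Read off Q at T=1.0: 4

Q at T = 4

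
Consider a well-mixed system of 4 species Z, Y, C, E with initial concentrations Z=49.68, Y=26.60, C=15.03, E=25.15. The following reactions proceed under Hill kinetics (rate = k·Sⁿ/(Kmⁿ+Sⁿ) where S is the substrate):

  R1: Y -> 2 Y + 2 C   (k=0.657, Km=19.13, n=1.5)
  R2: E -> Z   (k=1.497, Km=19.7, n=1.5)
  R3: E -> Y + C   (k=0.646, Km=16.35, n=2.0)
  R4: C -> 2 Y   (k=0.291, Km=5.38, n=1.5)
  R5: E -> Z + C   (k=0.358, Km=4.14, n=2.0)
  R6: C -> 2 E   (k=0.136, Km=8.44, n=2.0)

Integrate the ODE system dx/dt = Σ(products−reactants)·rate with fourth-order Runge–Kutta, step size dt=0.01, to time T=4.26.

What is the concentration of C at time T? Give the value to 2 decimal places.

RK4 with dt=0.01: 426 steps to T=4.26. Trajectory (selected grid times):
t=0.00: Z=49.68 Y=26.60 C=15.03 E=25.15
t=0.47: Z=50.26 Y=27.23 C=15.63 E=24.46
t=0.95: Z=50.84 Y=27.88 C=16.24 E=23.77
t=1.42: Z=51.40 Y=28.51 C=16.84 E=23.11
t=1.89: Z=51.95 Y=29.14 C=17.43 E=22.46
t=2.37: Z=52.51 Y=29.79 C=18.04 E=21.81
t=2.84: Z=53.04 Y=30.42 C=18.64 E=21.18
t=3.31: Z=53.57 Y=31.06 C=19.23 E=20.57
t=3.79: Z=54.10 Y=31.70 C=19.83 E=19.96
t=4.26: Z=54.62 Y=32.33 C=20.42 E=19.38
Read off C at T=4.26: 20.42

C at T = 20.42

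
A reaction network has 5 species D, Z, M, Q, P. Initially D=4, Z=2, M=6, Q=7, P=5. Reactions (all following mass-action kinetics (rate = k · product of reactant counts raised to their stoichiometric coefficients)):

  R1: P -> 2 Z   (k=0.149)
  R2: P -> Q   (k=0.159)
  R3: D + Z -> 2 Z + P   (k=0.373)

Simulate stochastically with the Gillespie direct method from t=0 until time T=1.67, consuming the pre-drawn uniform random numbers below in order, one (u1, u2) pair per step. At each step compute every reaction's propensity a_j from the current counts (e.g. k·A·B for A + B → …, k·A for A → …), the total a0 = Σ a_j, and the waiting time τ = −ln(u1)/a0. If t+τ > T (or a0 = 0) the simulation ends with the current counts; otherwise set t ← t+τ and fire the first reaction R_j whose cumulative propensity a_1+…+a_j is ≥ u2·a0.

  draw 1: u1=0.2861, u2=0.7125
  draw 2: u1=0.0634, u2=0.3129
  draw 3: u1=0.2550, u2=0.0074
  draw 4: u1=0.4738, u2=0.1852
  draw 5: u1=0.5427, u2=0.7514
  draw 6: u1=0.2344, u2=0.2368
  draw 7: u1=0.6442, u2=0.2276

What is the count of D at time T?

D at T = 1

t=0.000: D=4 Z=2 M=6 Q=7 P=5
Draw 1: a1=0.745, a2=0.795, a3=2.984, a0=4.524; τ=−ln(0.2861)/4.524=0.277 → t=0.277; u2·a0=0.7125·4.524=3.223; a1+a2=1.540 < 3.223 ≤ a1+…+a3=4.524 → R3 fires; D=3 Z=3 M=6 Q=7 P=6
Draw 2: a1=0.894, a2=0.954, a3=3.357, a0=5.205; τ=−ln(0.0634)/5.205=0.530 → t=0.807; u2·a0=0.3129·5.205=1.629; a1=0.894 < 1.629 ≤ a1+a2=1.848 → R2 fires; D=3 Z=3 M=6 Q=8 P=5
Draw 3: a1=0.745, a2=0.795, a3=3.357, a0=4.897; τ=−ln(0.2550)/4.897=0.279 → t=1.086; u2·a0=0.0074·4.897=0.036 ≤ a1=0.745 → R1 fires; D=3 Z=5 M=6 Q=8 P=4
Draw 4: a1=0.596, a2=0.636, a3=5.595, a0=6.827; τ=−ln(0.4738)/6.827=0.109 → t=1.195; u2·a0=0.1852·6.827=1.264; a1+a2=1.232 < 1.264 ≤ a1+…+a3=6.827 → R3 fires; D=2 Z=6 M=6 Q=8 P=5
Draw 5: a1=0.745, a2=0.795, a3=4.476, a0=6.016; τ=−ln(0.5427)/6.016=0.102 → t=1.297; u2·a0=0.7514·6.016=4.520; a1+a2=1.540 < 4.520 ≤ a1+…+a3=6.016 → R3 fires; D=1 Z=7 M=6 Q=8 P=6
Draw 6: a1=0.894, a2=0.954, a3=2.611, a0=4.459; τ=−ln(0.2344)/4.459=0.325 → t=1.622; u2·a0=0.2368·4.459=1.056; a1=0.894 < 1.056 ≤ a1+a2=1.848 → R2 fires; D=1 Z=7 M=6 Q=9 P=5
Draw 7: a1=0.745, a2=0.795, a3=2.611, a0=4.151; τ=−ln(0.6442)/4.151=0.106 → t=1.728 > T=1.67: stop.
Read off D at T=1.67: 1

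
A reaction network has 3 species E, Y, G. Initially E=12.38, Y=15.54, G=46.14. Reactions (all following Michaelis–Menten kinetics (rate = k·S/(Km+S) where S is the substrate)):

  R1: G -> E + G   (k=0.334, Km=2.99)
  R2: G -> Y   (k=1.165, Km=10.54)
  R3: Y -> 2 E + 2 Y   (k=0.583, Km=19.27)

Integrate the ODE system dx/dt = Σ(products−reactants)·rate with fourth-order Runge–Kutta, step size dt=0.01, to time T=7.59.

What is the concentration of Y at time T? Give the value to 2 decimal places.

Y at T = 24.88

RK4 with dt=0.01: 759 steps to T=7.59. Trajectory (selected grid times):
t=0.00: E=12.38 Y=15.54 G=46.14
t=0.84: E=13.09 Y=16.56 G=45.34
t=1.69: E=13.82 Y=17.59 G=44.54
t=2.53: E=14.56 Y=18.62 G=43.75
t=3.37: E=15.31 Y=19.65 G=42.97
t=4.22: E=16.08 Y=20.70 G=42.17
t=5.06: E=16.85 Y=21.74 G=41.39
t=5.90: E=17.64 Y=22.78 G=40.61
t=6.75: E=18.45 Y=23.83 G=39.83
t=7.59: E=19.26 Y=24.88 G=39.05
Read off Y at T=7.59: 24.88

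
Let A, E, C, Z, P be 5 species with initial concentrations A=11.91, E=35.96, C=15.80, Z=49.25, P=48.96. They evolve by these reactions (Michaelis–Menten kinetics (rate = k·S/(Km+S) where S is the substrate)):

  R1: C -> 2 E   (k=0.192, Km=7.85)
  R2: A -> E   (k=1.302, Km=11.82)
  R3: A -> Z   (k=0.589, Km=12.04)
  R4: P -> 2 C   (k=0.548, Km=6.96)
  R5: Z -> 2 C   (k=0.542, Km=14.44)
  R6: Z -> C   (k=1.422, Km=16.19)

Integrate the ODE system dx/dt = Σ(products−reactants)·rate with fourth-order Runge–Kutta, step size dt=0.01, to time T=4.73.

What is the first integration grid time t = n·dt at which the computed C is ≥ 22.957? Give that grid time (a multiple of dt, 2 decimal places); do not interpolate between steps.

Threshold first reached at t = 2.64

RK4 with dt=0.01: 473 steps to T=4.73. Trajectory (selected grid times):
t=0.00: A=11.91 E=35.96 C=15.80 Z=49.25 P=48.96
t=0.53: A=11.41 E=36.44 C=17.25 Z=48.62 P=48.71
t=1.05: A=10.94 E=36.91 C=18.67 Z=47.99 P=48.46
t=1.58: A=10.46 E=37.38 C=20.11 Z=47.36 P=48.20
t=2.10: A=10.01 E=37.84 C=21.51 Z=46.73 P=47.95
t=2.63: A=9.56 E=38.30 C=22.94 Z=46.09 P=47.70
t=2.64: A=9.55 E=38.31 C=22.97 Z=46.08 P=47.70
t=3.15: A=9.12 E=38.75 C=24.34 Z=45.47 P=47.45
t=3.68: A=8.69 E=39.20 C=25.76 Z=44.83 P=47.20
t=4.20: A=8.28 E=39.64 C=27.14 Z=44.20 P=46.95
t=4.73: A=7.88 E=40.08 C=28.55 Z=43.56 P=46.70
C(2.63)=22.941 < 22.957 but C(2.64)=22.968 ≥ 22.957, so the first grid time is t=2.64.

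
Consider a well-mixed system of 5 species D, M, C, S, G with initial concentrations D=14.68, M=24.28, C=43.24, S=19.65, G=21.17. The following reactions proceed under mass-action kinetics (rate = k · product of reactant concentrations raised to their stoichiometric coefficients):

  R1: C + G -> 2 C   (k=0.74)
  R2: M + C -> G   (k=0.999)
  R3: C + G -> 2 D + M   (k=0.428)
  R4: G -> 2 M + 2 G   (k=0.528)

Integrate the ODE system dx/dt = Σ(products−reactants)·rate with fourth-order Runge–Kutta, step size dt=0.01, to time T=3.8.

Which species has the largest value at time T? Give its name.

RK4 with dt=0.01: 380 steps to T=3.8. Trajectory (selected grid times):
t=0.00: D=14.68 M=24.28 C=43.24 S=19.65 G=21.17
t=0.42: D=68.24 M=1.62 C=10.30 S=19.65 G=2.06
t=0.84: D=72.09 M=0.50 C=8.14 S=19.65 G=0.63
t=1.27: D=73.22 M=0.19 C=7.50 S=19.65 G=0.23
t=1.69: D=73.62 M=0.08 C=7.26 S=19.65 G=0.09
t=2.11: D=73.79 M=0.03 C=7.17 S=19.65 G=0.04
t=2.53: D=73.85 M=0.01 C=7.13 S=19.65 G=0.02
t=2.96: D=73.88 M=0.01 C=7.11 S=19.65 G=0.01
t=3.38: D=73.89 M=0.00 C=7.11 S=19.65 G=0.00
t=3.80: D=73.90 M=0.00 C=7.11 S=19.65 G=0.00
At T=3.8: D=73.90 M=0.00 C=7.11 S=19.65 G=0.00; the largest is D.

Dominant species at T: D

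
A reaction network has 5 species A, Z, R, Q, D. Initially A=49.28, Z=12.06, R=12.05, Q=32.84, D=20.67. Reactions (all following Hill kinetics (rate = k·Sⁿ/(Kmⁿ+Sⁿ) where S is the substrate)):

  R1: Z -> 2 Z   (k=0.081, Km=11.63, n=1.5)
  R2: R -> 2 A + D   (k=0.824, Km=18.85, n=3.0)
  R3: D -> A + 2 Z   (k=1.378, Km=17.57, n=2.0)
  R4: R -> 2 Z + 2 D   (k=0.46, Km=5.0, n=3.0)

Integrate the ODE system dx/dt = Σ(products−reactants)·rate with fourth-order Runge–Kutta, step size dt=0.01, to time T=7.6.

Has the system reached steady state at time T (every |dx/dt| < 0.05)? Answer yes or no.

Steady state at T: no

RK4 with dt=0.01: 760 steps to T=7.6. Trajectory (selected grid times):
t=0.00: A=49.28 Z=12.06 R=12.05 Q=32.84 D=20.67
t=0.84: A=50.23 Z=14.16 R=11.55 Q=32.84 D=20.85
t=1.69: A=51.16 Z=16.30 R=11.07 Q=32.84 D=21.01
t=2.53: A=52.07 Z=18.41 R=10.61 Q=32.84 D=21.14
t=3.38: A=52.96 Z=20.55 R=10.16 Q=32.84 D=21.25
t=4.22: A=53.83 Z=22.66 R=9.72 Q=32.84 D=21.33
t=5.07: A=54.69 Z=24.79 R=9.30 Q=32.84 D=21.40
t=5.91: A=55.52 Z=26.89 R=8.90 Q=32.84 D=21.44
t=6.76: A=56.34 Z=29.01 R=8.51 Q=32.84 D=21.46
t=7.60: A=57.15 Z=31.08 R=8.14 Q=32.84 D=21.45
Rates at T: R1=0.0659, R2=0.0614, R3=0.8248, R4=0.3734
dx/dt at T (Σ net stoichiometry × rate): A=+0.9475, Z=+2.4623, R=-0.4348, Q=+0.0000, D=-0.0166
Largest |dx/dt| is |+2.4623| (Z) ≥ 0.05 → not steady.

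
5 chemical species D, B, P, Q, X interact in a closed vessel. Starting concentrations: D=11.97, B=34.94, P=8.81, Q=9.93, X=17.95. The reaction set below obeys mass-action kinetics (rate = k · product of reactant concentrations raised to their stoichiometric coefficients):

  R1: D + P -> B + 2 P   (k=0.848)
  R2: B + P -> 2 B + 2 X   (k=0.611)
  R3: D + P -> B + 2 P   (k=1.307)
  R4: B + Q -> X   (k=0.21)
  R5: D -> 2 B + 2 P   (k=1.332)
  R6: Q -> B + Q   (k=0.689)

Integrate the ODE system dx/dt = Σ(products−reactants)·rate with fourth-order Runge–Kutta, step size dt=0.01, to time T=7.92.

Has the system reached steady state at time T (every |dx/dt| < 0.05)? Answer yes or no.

Steady state at T: yes

RK4 with dt=0.01: 792 steps to T=7.92. Trajectory (selected grid times):
t=0.00: D=11.97 B=34.94 P=8.81 Q=9.93 X=17.95
t=0.88: D=0.73 B=61.36 P=0.06 Q=0.00 X=72.33
t=1.76: D=0.21 B=63.43 P=0.02 Q=0.00 X=74.44
t=2.64: D=0.07 B=64.03 P=0.00 Q=0.00 X=75.06
t=3.52: D=0.02 B=64.22 P=0.00 Q=0.00 X=75.24
t=4.40: D=0.01 B=64.27 P=0.00 Q=0.00 X=75.30
t=5.28: D=0.00 B=64.29 P=0.00 Q=0.00 X=75.32
t=6.16: D=0.00 B=64.30 P=0.00 Q=0.00 X=75.32
t=7.04: D=0.00 B=64.30 P=0.00 Q=0.00 X=75.32
t=7.92: D=0.00 B=64.30 P=0.00 Q=0.00 X=75.32
Rates at T: R1=0.0000, R2=0.0002, R3=0.0000, R4=0.0000, R5=0.0001, R6=0.0000
dx/dt at T (Σ net stoichiometry × rate): D=-0.0001, B=+0.0003, P=-0.0000, Q=-0.0000, X=+0.0003
Largest |dx/dt| is |+0.0003| (X) < 0.05 → steady.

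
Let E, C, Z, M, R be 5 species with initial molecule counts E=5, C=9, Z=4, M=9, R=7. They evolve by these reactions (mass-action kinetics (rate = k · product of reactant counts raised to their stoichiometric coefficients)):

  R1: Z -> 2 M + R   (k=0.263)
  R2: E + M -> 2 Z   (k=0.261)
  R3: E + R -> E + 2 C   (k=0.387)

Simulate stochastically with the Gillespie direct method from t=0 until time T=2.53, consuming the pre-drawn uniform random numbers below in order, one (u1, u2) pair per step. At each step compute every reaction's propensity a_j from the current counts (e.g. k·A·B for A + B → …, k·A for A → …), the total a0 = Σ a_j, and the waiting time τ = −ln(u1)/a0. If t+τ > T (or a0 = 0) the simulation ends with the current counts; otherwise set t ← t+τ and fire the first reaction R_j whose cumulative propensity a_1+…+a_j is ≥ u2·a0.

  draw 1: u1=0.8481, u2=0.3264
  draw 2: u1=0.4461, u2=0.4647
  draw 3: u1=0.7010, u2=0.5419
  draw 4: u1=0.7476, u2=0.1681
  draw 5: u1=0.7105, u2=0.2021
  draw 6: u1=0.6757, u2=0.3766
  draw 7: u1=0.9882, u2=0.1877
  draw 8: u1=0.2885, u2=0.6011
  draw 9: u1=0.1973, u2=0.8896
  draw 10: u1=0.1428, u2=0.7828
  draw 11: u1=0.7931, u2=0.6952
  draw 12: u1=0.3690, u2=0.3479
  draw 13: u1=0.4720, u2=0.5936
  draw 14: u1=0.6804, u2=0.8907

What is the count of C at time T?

C at T = 11

t=0.000: E=5 C=9 Z=4 M=9 R=7
Draw 1: a1=1.052, a2=11.745, a3=13.545, a0=26.342; τ=−ln(0.8481)/26.342=0.006 → t=0.006; u2·a0=0.3264·26.342=8.598; a1=1.052 < 8.598 ≤ a1+a2=12.797 → R2 fires; E=4 C=9 Z=6 M=8 R=7
Draw 2: a1=1.578, a2=8.352, a3=10.836, a0=20.766; τ=−ln(0.4461)/20.766=0.039 → t=0.045; u2·a0=0.4647·20.766=9.650; a1=1.578 < 9.650 ≤ a1+a2=9.930 → R2 fires; E=3 C=9 Z=8 M=7 R=7
Draw 3: a1=2.104, a2=5.481, a3=8.127, a0=15.712; τ=−ln(0.7010)/15.712=0.023 → t=0.068; u2·a0=0.5419·15.712=8.514; a1+a2=7.585 < 8.514 ≤ a1+…+a3=15.712 → R3 fires; E=3 C=11 Z=8 M=7 R=6
Draw 4: a1=2.104, a2=5.481, a3=6.966, a0=14.551; τ=−ln(0.7476)/14.551=0.020 → t=0.088; u2·a0=0.1681·14.551=2.446; a1=2.104 < 2.446 ≤ a1+a2=7.585 → R2 fires; E=2 C=11 Z=10 M=6 R=6
Draw 5: a1=2.630, a2=3.132, a3=4.644, a0=10.406; τ=−ln(0.7105)/10.406=0.033 → t=0.121; u2·a0=0.2021·10.406=2.103 ≤ a1=2.630 → R1 fires; E=2 C=11 Z=9 M=8 R=7
Draw 6: a1=2.367, a2=4.176, a3=5.418, a0=11.961; τ=−ln(0.6757)/11.961=0.033 → t=0.153; u2·a0=0.3766·11.961=4.505; a1=2.367 < 4.505 ≤ a1+a2=6.543 → R2 fires; E=1 C=11 Z=11 M=7 R=7
Draw 7: a1=2.893, a2=1.827, a3=2.709, a0=7.429; τ=−ln(0.9882)/7.429=0.002 → t=0.155; u2·a0=0.1877·7.429=1.394 ≤ a1=2.893 → R1 fires; E=1 C=11 Z=10 M=9 R=8
Draw 8: a1=2.630, a2=2.349, a3=3.096, a0=8.075; τ=−ln(0.2885)/8.075=0.154 → t=0.309; u2·a0=0.6011·8.075=4.854; a1=2.630 < 4.854 ≤ a1+a2=4.979 → R2 fires; E=0 C=11 Z=12 M=8 R=8
Draw 9: a1=3.156, a2=0.000, a3=0.000, a0=3.156; τ=−ln(0.1973)/3.156=0.514 → t=0.823; u2·a0=0.8896·3.156=2.808 ≤ a1=3.156 → R1 fires; E=0 C=11 Z=11 M=10 R=9
Draw 10: a1=2.893, a2=0.000, a3=0.000, a0=2.893; τ=−ln(0.1428)/2.893=0.673 → t=1.496; u2·a0=0.7828·2.893=2.265 ≤ a1=2.893 → R1 fires; E=0 C=11 Z=10 M=12 R=10
Draw 11: a1=2.630, a2=0.000, a3=0.000, a0=2.630; τ=−ln(0.7931)/2.630=0.088 → t=1.584; u2·a0=0.6952·2.630=1.828 ≤ a1=2.630 → R1 fires; E=0 C=11 Z=9 M=14 R=11
Draw 12: a1=2.367, a2=0.000, a3=0.000, a0=2.367; τ=−ln(0.3690)/2.367=0.421 → t=2.005; u2·a0=0.3479·2.367=0.823 ≤ a1=2.367 → R1 fires; E=0 C=11 Z=8 M=16 R=12
Draw 13: a1=2.104, a2=0.000, a3=0.000, a0=2.104; τ=−ln(0.4720)/2.104=0.357 → t=2.362; u2·a0=0.5936·2.104=1.249 ≤ a1=2.104 → R1 fires; E=0 C=11 Z=7 M=18 R=13
Draw 14: a1=1.841, a2=0.000, a3=0.000, a0=1.841; τ=−ln(0.6804)/1.841=0.209 → t=2.571 > T=2.53: stop.
Read off C at T=2.53: 11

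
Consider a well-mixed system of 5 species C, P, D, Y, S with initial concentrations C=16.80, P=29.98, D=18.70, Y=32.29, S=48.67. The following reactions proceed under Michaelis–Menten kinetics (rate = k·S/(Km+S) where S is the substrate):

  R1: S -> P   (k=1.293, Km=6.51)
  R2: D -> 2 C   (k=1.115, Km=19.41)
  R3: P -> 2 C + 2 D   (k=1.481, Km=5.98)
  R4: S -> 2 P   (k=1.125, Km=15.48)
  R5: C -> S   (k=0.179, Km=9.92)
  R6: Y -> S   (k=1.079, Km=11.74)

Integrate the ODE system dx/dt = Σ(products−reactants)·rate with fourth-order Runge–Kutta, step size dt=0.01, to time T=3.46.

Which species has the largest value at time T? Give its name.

RK4 with dt=0.01: 346 steps to T=3.46. Trajectory (selected grid times):
t=0.00: C=16.80 P=29.98 D=18.70 Y=32.29 S=48.67
t=0.38: C=18.12 P=30.59 D=19.43 Y=31.99 S=48.26
t=0.77: C=19.48 P=31.22 D=20.18 Y=31.68 S=47.83
t=1.15: C=20.81 P=31.82 D=20.91 Y=31.38 S=47.42
t=1.54: C=22.20 P=32.44 D=21.65 Y=31.08 S=47.00
t=1.92: C=23.55 P=33.03 D=22.38 Y=30.78 S=46.60
t=2.31: C=24.95 P=33.64 D=23.12 Y=30.48 S=46.18
t=2.69: C=26.32 P=34.24 D=23.85 Y=30.18 S=45.77
t=3.08: C=27.74 P=34.84 D=24.59 Y=29.88 S=45.36
t=3.46: C=29.13 P=35.43 D=25.32 Y=29.58 S=44.95
At T=3.46: C=29.13 P=35.43 D=25.32 Y=29.58 S=44.95; the largest is S.

Dominant species at T: S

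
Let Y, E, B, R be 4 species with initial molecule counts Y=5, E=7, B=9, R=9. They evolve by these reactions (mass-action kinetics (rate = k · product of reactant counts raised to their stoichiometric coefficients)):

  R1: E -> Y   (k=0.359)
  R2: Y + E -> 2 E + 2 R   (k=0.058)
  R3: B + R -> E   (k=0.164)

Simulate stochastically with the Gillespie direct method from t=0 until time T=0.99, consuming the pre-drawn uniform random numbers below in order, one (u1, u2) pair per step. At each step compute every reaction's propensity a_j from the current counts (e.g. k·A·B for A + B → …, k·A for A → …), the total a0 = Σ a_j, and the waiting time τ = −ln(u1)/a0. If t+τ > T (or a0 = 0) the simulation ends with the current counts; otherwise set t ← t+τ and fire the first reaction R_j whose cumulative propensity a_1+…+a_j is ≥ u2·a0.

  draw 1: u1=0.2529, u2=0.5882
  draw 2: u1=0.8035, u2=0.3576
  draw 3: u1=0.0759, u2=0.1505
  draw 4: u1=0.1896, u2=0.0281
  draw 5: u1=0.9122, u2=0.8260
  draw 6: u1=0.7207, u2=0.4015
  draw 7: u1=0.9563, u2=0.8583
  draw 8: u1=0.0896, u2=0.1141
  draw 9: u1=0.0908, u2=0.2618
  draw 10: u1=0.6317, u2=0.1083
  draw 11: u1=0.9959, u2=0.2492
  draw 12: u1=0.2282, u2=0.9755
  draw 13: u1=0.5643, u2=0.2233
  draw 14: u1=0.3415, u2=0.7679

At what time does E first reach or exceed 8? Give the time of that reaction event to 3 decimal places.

Threshold first reached at t = 0.077

t=0.000: Y=5 E=7 B=9 R=9
Draw 1: a1=2.513, a2=2.030, a3=13.284, a0=17.827; τ=−ln(0.2529)/17.827=0.077 → t=0.077; u2·a0=0.5882·17.827=10.486; a1+a2=4.543 < 10.486 ≤ a1+…+a3=17.827 → R3 fires; Y=5 E=8 B=8 R=8
Draw 2: a1=2.872, a2=2.320, a3=10.496, a0=15.688; τ=−ln(0.8035)/15.688=0.014 → t=0.091; u2·a0=0.3576·15.688=5.610; a1+a2=5.192 < 5.610 ≤ a1+…+a3=15.688 → R3 fires; Y=5 E=9 B=7 R=7
Draw 3: a1=3.231, a2=2.610, a3=8.036, a0=13.877; τ=−ln(0.0759)/13.877=0.186 → t=0.277; u2·a0=0.1505·13.877=2.088 ≤ a1=3.231 → R1 fires; Y=6 E=8 B=7 R=7
Draw 4: a1=2.872, a2=2.784, a3=8.036, a0=13.692; τ=−ln(0.1896)/13.692=0.121 → t=0.398; u2·a0=0.0281·13.692=0.385 ≤ a1=2.872 → R1 fires; Y=7 E=7 B=7 R=7
Draw 5: a1=2.513, a2=2.842, a3=8.036, a0=13.391; τ=−ln(0.9122)/13.391=0.007 → t=0.405; u2·a0=0.8260·13.391=11.061; a1+a2=5.355 < 11.061 ≤ a1+…+a3=13.391 → R3 fires; Y=7 E=8 B=6 R=6
Draw 6: a1=2.872, a2=3.248, a3=5.904, a0=12.024; τ=−ln(0.7207)/12.024=0.027 → t=0.432; u2·a0=0.4015·12.024=4.828; a1=2.872 < 4.828 ≤ a1+a2=6.120 → R2 fires; Y=6 E=9 B=6 R=8
Draw 7: a1=3.231, a2=3.132, a3=7.872, a0=14.235; τ=−ln(0.9563)/14.235=0.003 → t=0.436; u2·a0=0.8583·14.235=12.218; a1+a2=6.363 < 12.218 ≤ a1+…+a3=14.235 → R3 fires; Y=6 E=10 B=5 R=7
Draw 8: a1=3.590, a2=3.480, a3=5.740, a0=12.810; τ=−ln(0.0896)/12.810=0.188 → t=0.624; u2·a0=0.1141·12.810=1.462 ≤ a1=3.590 → R1 fires; Y=7 E=9 B=5 R=7
Draw 9: a1=3.231, a2=3.654, a3=5.740, a0=12.625; τ=−ln(0.0908)/12.625=0.190 → t=0.814; u2·a0=0.2618·12.625=3.305; a1=3.231 < 3.305 ≤ a1+a2=6.885 → R2 fires; Y=6 E=10 B=5 R=9
Draw 10: a1=3.590, a2=3.480, a3=7.380, a0=14.450; τ=−ln(0.6317)/14.450=0.032 → t=0.846; u2·a0=0.1083·14.450=1.565 ≤ a1=3.590 → R1 fires; Y=7 E=9 B=5 R=9
Draw 11: a1=3.231, a2=3.654, a3=7.380, a0=14.265; τ=−ln(0.9959)/14.265=0.000 → t=0.846; u2·a0=0.2492·14.265=3.555; a1=3.231 < 3.555 ≤ a1+a2=6.885 → R2 fires; Y=6 E=10 B=5 R=11
Draw 12: a1=3.590, a2=3.480, a3=9.020, a0=16.090; τ=−ln(0.2282)/16.090=0.092 → t=0.938; u2·a0=0.9755·16.090=15.696; a1+a2=7.070 < 15.696 ≤ a1+…+a3=16.090 → R3 fires; Y=6 E=11 B=4 R=10
Draw 13: a1=3.949, a2=3.828, a3=6.560, a0=14.337; τ=−ln(0.5643)/14.337=0.040 → t=0.978; u2·a0=0.2233·14.337=3.201 ≤ a1=3.949 → R1 fires; Y=7 E=10 B=4 R=10
Draw 14: a1=3.590, a2=4.060, a3=6.560, a0=14.210; τ=−ln(0.3415)/14.210=0.076 → t=1.053 > T=0.99: stop.
E first becomes ≥ 8 when it reaches 8 at the event at t=0.077.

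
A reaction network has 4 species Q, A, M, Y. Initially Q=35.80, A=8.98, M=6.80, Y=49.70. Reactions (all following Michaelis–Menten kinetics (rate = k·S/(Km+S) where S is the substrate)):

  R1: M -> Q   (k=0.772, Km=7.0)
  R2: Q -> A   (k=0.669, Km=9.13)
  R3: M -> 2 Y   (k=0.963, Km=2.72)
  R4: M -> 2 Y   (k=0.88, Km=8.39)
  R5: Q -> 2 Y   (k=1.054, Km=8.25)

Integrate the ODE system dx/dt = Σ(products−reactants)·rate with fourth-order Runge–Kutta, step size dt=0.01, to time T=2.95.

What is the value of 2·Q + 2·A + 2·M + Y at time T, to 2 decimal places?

Check how each reaction changes W = 2·Q + 2·A + 2·M + Y (weight of products minus weight of reactants):
R1: M -> Q: (2·1) − (2·1) = 2 − 2 = 0
R2: Q -> A: (2·1) − (2·1) = 2 − 2 = 0
R3: M -> 2 Y: (1·2) − (2·1) = 2 − 2 = 0
R4: M -> 2 Y: (1·2) − (2·1) = 2 − 2 = 0
R5: Q -> 2 Y: (1·2) − (2·1) = 2 − 2 = 0
Every reaction leaves W unchanged, so W is conserved and no simulation is needed: W(T) = W(0) = 2·35.80 + 2·8.98 + 2·6.80 + 49.70 = 152.86

Value at T = 152.86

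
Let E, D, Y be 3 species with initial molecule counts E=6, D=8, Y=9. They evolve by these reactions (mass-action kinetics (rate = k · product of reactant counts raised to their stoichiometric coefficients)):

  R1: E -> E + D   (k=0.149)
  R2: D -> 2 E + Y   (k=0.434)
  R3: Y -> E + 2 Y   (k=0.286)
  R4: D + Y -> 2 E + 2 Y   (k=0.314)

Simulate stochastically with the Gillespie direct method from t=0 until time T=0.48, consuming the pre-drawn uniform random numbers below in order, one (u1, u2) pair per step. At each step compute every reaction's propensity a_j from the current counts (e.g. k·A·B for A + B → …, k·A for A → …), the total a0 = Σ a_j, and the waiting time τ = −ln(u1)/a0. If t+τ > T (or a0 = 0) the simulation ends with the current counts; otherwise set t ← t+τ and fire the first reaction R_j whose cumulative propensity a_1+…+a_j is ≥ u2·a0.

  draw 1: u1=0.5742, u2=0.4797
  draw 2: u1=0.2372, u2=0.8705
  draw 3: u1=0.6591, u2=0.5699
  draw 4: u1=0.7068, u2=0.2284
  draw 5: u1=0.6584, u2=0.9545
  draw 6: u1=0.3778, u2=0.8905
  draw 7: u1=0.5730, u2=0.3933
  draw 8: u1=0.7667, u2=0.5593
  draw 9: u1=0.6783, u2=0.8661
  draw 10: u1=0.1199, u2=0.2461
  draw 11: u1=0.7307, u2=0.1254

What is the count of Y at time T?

t=0.000: E=6 D=8 Y=9
Draw 1: a1=0.894, a2=3.472, a3=2.574, a4=22.608, a0=29.548; τ=−ln(0.5742)/29.548=0.019 → t=0.019; u2·a0=0.4797·29.548=14.174; a1+…+a3=6.940 < 14.174 ≤ a1+…+a4=29.548 → R4 fires; E=8 D=7 Y=10
Draw 2: a1=1.192, a2=3.038, a3=2.860, a4=21.980, a0=29.070; τ=−ln(0.2372)/29.070=0.049 → t=0.068; u2·a0=0.8705·29.070=25.305; a1+…+a3=7.090 < 25.305 ≤ a1+…+a4=29.070 → R4 fires; E=10 D=6 Y=11
Draw 3: a1=1.490, a2=2.604, a3=3.146, a4=20.724, a0=27.964; τ=−ln(0.6591)/27.964=0.015 → t=0.083; u2·a0=0.5699·27.964=15.937; a1+…+a3=7.240 < 15.937 ≤ a1+…+a4=27.964 → R4 fires; E=12 D=5 Y=12
Draw 4: a1=1.788, a2=2.170, a3=3.432, a4=18.840, a0=26.230; τ=−ln(0.7068)/26.230=0.013 → t=0.096; u2·a0=0.2284·26.230=5.991; a1+a2=3.958 < 5.991 ≤ a1+…+a3=7.390 → R3 fires; E=13 D=5 Y=13
Draw 5: a1=1.937, a2=2.170, a3=3.718, a4=20.410, a0=28.235; τ=−ln(0.6584)/28.235=0.015 → t=0.111; u2·a0=0.9545·28.235=26.950; a1+…+a3=7.825 < 26.950 ≤ a1+…+a4=28.235 → R4 fires; E=15 D=4 Y=14
Draw 6: a1=2.235, a2=1.736, a3=4.004, a4=17.584, a0=25.559; τ=−ln(0.3778)/25.559=0.038 → t=0.149; u2·a0=0.8905·25.559=22.760; a1+…+a3=7.975 < 22.760 ≤ a1+…+a4=25.559 → R4 fires; E=17 D=3 Y=15
Draw 7: a1=2.533, a2=1.302, a3=4.290, a4=14.130, a0=22.255; τ=−ln(0.5730)/22.255=0.025 → t=0.174; u2·a0=0.3933·22.255=8.753; a1+…+a3=8.125 < 8.753 ≤ a1+…+a4=22.255 → R4 fires; E=19 D=2 Y=16
Draw 8: a1=2.831, a2=0.868, a3=4.576, a4=10.048, a0=18.323; τ=−ln(0.7667)/18.323=0.014 → t=0.189; u2·a0=0.5593·18.323=10.248; a1+…+a3=8.275 < 10.248 ≤ a1+…+a4=18.323 → R4 fires; E=21 D=1 Y=17
Draw 9: a1=3.129, a2=0.434, a3=4.862, a4=5.338, a0=13.763; τ=−ln(0.6783)/13.763=0.028 → t=0.217; u2·a0=0.8661·13.763=11.920; a1+…+a3=8.425 < 11.920 ≤ a1+…+a4=13.763 → R4 fires; E=23 D=0 Y=18
Draw 10: a1=3.427, a2=0.000, a3=5.148, a4=0.000, a0=8.575; τ=−ln(0.1199)/8.575=0.247 → t=0.464; u2·a0=0.2461·8.575=2.110 ≤ a1=3.427 → R1 fires; E=23 D=1 Y=18
Draw 11: a1=3.427, a2=0.434, a3=5.148, a4=5.652, a0=14.661; τ=−ln(0.7307)/14.661=0.021 → t=0.486 > T=0.48: stop.
Read off Y at T=0.48: 18

Y at T = 18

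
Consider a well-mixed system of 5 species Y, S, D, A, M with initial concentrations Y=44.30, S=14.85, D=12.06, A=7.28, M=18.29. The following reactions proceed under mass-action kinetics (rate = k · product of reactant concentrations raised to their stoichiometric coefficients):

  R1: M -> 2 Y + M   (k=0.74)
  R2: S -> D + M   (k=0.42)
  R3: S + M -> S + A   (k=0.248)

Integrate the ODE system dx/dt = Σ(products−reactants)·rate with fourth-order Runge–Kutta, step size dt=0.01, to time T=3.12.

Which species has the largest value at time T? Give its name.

Dominant species at T: Y

RK4 with dt=0.01: 312 steps to T=3.12. Trajectory (selected grid times):
t=0.00: Y=44.30 S=14.85 D=12.06 A=7.28 M=18.29
t=0.35: Y=50.11 S=12.82 D=14.09 A=20.90 M=6.70
t=0.69: Y=52.54 S=11.11 D=15.80 A=25.78 M=3.52
t=1.04: Y=54.03 S=9.59 D=17.32 A=28.39 M=2.44
t=1.39: Y=55.17 S=8.28 D=18.63 A=30.10 M=2.04
t=1.73: Y=56.15 S=7.18 D=19.73 A=31.37 M=1.87
t=2.08: Y=57.10 S=6.20 D=20.71 A=32.43 M=1.79
t=2.43: Y=58.02 S=5.35 D=21.56 A=33.31 M=1.75
t=2.77: Y=58.90 S=4.64 D=22.27 A=34.05 M=1.73
t=3.12: Y=59.79 S=4.01 D=22.90 A=34.69 M=1.72
At T=3.12: Y=59.79 S=4.01 D=22.90 A=34.69 M=1.72; the largest is Y.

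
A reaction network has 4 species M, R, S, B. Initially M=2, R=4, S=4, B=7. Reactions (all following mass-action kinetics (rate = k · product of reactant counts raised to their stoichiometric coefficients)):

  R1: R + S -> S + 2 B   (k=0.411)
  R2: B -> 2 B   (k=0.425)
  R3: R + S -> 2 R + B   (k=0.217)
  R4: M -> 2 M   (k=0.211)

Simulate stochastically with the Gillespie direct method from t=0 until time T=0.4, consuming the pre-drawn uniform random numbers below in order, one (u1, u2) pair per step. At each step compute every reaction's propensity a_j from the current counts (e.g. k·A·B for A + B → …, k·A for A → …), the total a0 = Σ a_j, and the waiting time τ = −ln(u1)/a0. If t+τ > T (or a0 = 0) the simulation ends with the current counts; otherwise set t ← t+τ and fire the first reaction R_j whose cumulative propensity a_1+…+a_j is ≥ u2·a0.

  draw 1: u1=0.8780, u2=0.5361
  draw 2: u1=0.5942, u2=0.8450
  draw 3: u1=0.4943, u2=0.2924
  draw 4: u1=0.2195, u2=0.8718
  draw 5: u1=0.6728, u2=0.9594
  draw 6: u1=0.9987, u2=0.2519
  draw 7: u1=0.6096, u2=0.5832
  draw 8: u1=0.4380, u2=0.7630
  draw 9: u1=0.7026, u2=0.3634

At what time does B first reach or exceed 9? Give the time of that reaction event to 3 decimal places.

Threshold first reached at t = 0.047

t=0.000: M=2 R=4 S=4 B=7
Draw 1: a1=6.576, a2=2.975, a3=3.472, a4=0.422, a0=13.445; τ=−ln(0.8780)/13.445=0.010 → t=0.010; u2·a0=0.5361·13.445=7.208; a1=6.576 < 7.208 ≤ a1+a2=9.551 → R2 fires; M=2 R=4 S=4 B=8
Draw 2: a1=6.576, a2=3.400, a3=3.472, a4=0.422, a0=13.870; τ=−ln(0.5942)/13.870=0.038 → t=0.047; u2·a0=0.8450·13.870=11.720; a1+a2=9.976 < 11.720 ≤ a1+…+a3=13.448 → R3 fires; M=2 R=5 S=3 B=9
Draw 3: a1=6.165, a2=3.825, a3=3.255, a4=0.422, a0=13.667; τ=−ln(0.4943)/13.667=0.052 → t=0.099; u2·a0=0.2924·13.667=3.996 ≤ a1=6.165 → R1 fires; M=2 R=4 S=3 B=11
Draw 4: a1=4.932, a2=4.675, a3=2.604, a4=0.422, a0=12.633; τ=−ln(0.2195)/12.633=0.120 → t=0.219; u2·a0=0.8718·12.633=11.013; a1+a2=9.607 < 11.013 ≤ a1+…+a3=12.211 → R3 fires; M=2 R=5 S=2 B=12
Draw 5: a1=4.110, a2=5.100, a3=2.170, a4=0.422, a0=11.802; τ=−ln(0.6728)/11.802=0.034 → t=0.252; u2·a0=0.9594·11.802=11.323; a1+a2=9.210 < 11.323 ≤ a1+…+a3=11.380 → R3 fires; M=2 R=6 S=1 B=13
Draw 6: a1=2.466, a2=5.525, a3=1.302, a4=0.422, a0=9.715; τ=−ln(0.9987)/9.715=0.000 → t=0.253; u2·a0=0.2519·9.715=2.447 ≤ a1=2.466 → R1 fires; M=2 R=5 S=1 B=15
Draw 7: a1=2.055, a2=6.375, a3=1.085, a4=0.422, a0=9.937; τ=−ln(0.6096)/9.937=0.050 → t=0.302; u2·a0=0.5832·9.937=5.795; a1=2.055 < 5.795 ≤ a1+a2=8.430 → R2 fires; M=2 R=5 S=1 B=16
Draw 8: a1=2.055, a2=6.800, a3=1.085, a4=0.422, a0=10.362; τ=−ln(0.4380)/10.362=0.080 → t=0.382; u2·a0=0.7630·10.362=7.906; a1=2.055 < 7.906 ≤ a1+a2=8.855 → R2 fires; M=2 R=5 S=1 B=17
Draw 9: a1=2.055, a2=7.225, a3=1.085, a4=0.422, a0=10.787; τ=−ln(0.7026)/10.787=0.033 → t=0.415 > T=0.4: stop.
B first becomes ≥ 9 when it reaches 9 at the event at t=0.047.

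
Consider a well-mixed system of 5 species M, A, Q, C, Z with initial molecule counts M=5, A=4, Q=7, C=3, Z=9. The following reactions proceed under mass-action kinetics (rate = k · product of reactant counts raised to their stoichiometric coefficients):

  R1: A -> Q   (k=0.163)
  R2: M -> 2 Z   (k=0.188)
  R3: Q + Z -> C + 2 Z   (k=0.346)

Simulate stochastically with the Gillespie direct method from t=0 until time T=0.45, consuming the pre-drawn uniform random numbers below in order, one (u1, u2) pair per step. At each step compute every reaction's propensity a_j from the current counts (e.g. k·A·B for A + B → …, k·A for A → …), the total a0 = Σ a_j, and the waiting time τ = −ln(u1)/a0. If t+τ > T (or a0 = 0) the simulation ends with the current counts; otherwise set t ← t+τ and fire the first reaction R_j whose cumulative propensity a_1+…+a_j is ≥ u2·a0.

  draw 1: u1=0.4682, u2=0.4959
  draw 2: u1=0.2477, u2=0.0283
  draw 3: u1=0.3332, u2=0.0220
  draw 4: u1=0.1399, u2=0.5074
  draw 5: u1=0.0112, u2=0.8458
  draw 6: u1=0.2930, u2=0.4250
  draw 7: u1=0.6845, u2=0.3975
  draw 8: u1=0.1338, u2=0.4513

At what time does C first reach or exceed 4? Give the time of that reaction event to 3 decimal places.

Threshold first reached at t = 0.032

t=0.000: M=5 A=4 Q=7 C=3 Z=9
Draw 1: a1=0.652, a2=0.940, a3=21.798, a0=23.390; τ=−ln(0.4682)/23.390=0.032 → t=0.032; u2·a0=0.4959·23.390=11.599; a1+a2=1.592 < 11.599 ≤ a1+…+a3=23.390 → R3 fires; M=5 A=4 Q=6 C=4 Z=10
Draw 2: a1=0.652, a2=0.940, a3=20.760, a0=22.352; τ=−ln(0.2477)/22.352=0.062 → t=0.095; u2·a0=0.0283·22.352=0.633 ≤ a1=0.652 → R1 fires; M=5 A=3 Q=7 C=4 Z=10
Draw 3: a1=0.489, a2=0.940, a3=24.220, a0=25.649; τ=−ln(0.3332)/25.649=0.043 → t=0.138; u2·a0=0.0220·25.649=0.564; a1=0.489 < 0.564 ≤ a1+a2=1.429 → R2 fires; M=4 A=3 Q=7 C=4 Z=12
Draw 4: a1=0.489, a2=0.752, a3=29.064, a0=30.305; τ=−ln(0.1399)/30.305=0.065 → t=0.203; u2·a0=0.5074·30.305=15.377; a1+a2=1.241 < 15.377 ≤ a1+…+a3=30.305 → R3 fires; M=4 A=3 Q=6 C=5 Z=13
Draw 5: a1=0.489, a2=0.752, a3=26.988, a0=28.229; τ=−ln(0.0112)/28.229=0.159 → t=0.362; u2·a0=0.8458·28.229=23.876; a1+a2=1.241 < 23.876 ≤ a1+…+a3=28.229 → R3 fires; M=4 A=3 Q=5 C=6 Z=14
Draw 6: a1=0.489, a2=0.752, a3=24.220, a0=25.461; τ=−ln(0.2930)/25.461=0.048 → t=0.410; u2·a0=0.4250·25.461=10.821; a1+a2=1.241 < 10.821 ≤ a1+…+a3=25.461 → R3 fires; M=4 A=3 Q=4 C=7 Z=15
Draw 7: a1=0.489, a2=0.752, a3=20.760, a0=22.001; τ=−ln(0.6845)/22.001=0.017 → t=0.427; u2·a0=0.3975·22.001=8.745; a1+a2=1.241 < 8.745 ≤ a1+…+a3=22.001 → R3 fires; M=4 A=3 Q=3 C=8 Z=16
Draw 8: a1=0.489, a2=0.752, a3=16.608, a0=17.849; τ=−ln(0.1338)/17.849=0.113 → t=0.540 > T=0.45: stop.
C first becomes ≥ 4 when it reaches 4 at the event at t=0.032.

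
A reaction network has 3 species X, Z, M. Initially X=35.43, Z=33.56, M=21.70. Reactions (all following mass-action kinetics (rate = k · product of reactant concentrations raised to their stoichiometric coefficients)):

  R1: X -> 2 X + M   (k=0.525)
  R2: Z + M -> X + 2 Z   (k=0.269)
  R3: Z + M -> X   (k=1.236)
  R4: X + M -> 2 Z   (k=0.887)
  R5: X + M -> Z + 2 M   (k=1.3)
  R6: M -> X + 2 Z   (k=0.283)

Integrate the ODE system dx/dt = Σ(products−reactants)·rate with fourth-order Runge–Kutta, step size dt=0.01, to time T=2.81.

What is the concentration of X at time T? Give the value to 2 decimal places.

X at T = 133.64

RK4 with dt=0.01: 281 steps to T=2.81. Trajectory (selected grid times):
t=0.00: X=35.43 Z=33.56 M=21.70
t=0.31: X=40.39 Z=61.38 M=0.28
t=0.62: X=47.65 Z=67.99 M=0.30
t=0.94: X=55.94 Z=76.87 M=0.32
t=1.25: X=64.93 Z=87.47 M=0.32
t=1.56: X=75.13 Z=100.13 M=0.33
t=1.87: X=86.76 Z=114.98 M=0.33
t=2.19: X=100.55 Z=132.87 M=0.33
t=2.50: X=115.93 Z=152.97 M=0.33
t=2.81: X=133.64 Z=176.20 M=0.33
Read off X at T=2.81: 133.64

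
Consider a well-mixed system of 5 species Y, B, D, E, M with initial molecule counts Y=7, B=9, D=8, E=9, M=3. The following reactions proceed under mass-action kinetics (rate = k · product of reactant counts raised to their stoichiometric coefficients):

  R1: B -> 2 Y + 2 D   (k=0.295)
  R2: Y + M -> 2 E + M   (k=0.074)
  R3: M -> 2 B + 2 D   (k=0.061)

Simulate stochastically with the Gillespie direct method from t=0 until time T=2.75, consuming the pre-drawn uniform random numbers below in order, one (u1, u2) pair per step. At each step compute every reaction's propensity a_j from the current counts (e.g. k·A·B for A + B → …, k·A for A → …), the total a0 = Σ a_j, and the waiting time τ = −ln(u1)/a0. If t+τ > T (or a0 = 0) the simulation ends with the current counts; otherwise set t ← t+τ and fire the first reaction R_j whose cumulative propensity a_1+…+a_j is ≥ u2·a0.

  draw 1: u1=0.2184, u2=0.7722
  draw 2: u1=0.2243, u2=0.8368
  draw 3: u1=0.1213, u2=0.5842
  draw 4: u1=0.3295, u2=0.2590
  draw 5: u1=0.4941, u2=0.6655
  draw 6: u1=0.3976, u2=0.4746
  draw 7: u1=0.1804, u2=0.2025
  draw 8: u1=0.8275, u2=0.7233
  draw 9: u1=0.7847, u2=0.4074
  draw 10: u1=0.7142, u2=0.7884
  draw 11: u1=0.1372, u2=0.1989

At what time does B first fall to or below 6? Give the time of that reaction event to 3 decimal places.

Threshold first reached at t = 1.905

t=0.000: Y=7 B=9 D=8 E=9 M=3
Draw 1: a1=2.655, a2=1.554, a3=0.183, a0=4.392; τ=−ln(0.2184)/4.392=0.346 → t=0.346; u2·a0=0.7722·4.392=3.392; a1=2.655 < 3.392 ≤ a1+a2=4.209 → R2 fires; Y=6 B=9 D=8 E=11 M=3
Draw 2: a1=2.655, a2=1.332, a3=0.183, a0=4.170; τ=−ln(0.2243)/4.170=0.358 → t=0.705; u2·a0=0.8368·4.170=3.489; a1=2.655 < 3.489 ≤ a1+a2=3.987 → R2 fires; Y=5 B=9 D=8 E=13 M=3
Draw 3: a1=2.655, a2=1.110, a3=0.183, a0=3.948; τ=−ln(0.1213)/3.948=0.534 → t=1.239; u2·a0=0.5842·3.948=2.306 ≤ a1=2.655 → R1 fires; Y=7 B=8 D=10 E=13 M=3
Draw 4: a1=2.360, a2=1.554, a3=0.183, a0=4.097; τ=−ln(0.3295)/4.097=0.271 → t=1.510; u2·a0=0.2590·4.097=1.061 ≤ a1=2.360 → R1 fires; Y=9 B=7 D=12 E=13 M=3
Draw 5: a1=2.065, a2=1.998, a3=0.183, a0=4.246; τ=−ln(0.4941)/4.246=0.166 → t=1.676; u2·a0=0.6655·4.246=2.826; a1=2.065 < 2.826 ≤ a1+a2=4.063 → R2 fires; Y=8 B=7 D=12 E=15 M=3
Draw 6: a1=2.065, a2=1.776, a3=0.183, a0=4.024; τ=−ln(0.3976)/4.024=0.229 → t=1.905; u2·a0=0.4746·4.024=1.910 ≤ a1=2.065 → R1 fires; Y=10 B=6 D=14 E=15 M=3
Draw 7: a1=1.770, a2=2.220, a3=0.183, a0=4.173; τ=−ln(0.1804)/4.173=0.410 → t=2.316; u2·a0=0.2025·4.173=0.845 ≤ a1=1.770 → R1 fires; Y=12 B=5 D=16 E=15 M=3
Draw 8: a1=1.475, a2=2.664, a3=0.183, a0=4.322; τ=−ln(0.8275)/4.322=0.044 → t=2.360; u2·a0=0.7233·4.322=3.126; a1=1.475 < 3.126 ≤ a1+a2=4.139 → R2 fires; Y=11 B=5 D=16 E=17 M=3
Draw 9: a1=1.475, a2=2.442, a3=0.183, a0=4.100; τ=−ln(0.7847)/4.100=0.059 → t=2.419; u2·a0=0.4074·4.100=1.670; a1=1.475 < 1.670 ≤ a1+a2=3.917 → R2 fires; Y=10 B=5 D=16 E=19 M=3
Draw 10: a1=1.475, a2=2.220, a3=0.183, a0=3.878; τ=−ln(0.7142)/3.878=0.087 → t=2.506; u2·a0=0.7884·3.878=3.057; a1=1.475 < 3.057 ≤ a1+a2=3.695 → R2 fires; Y=9 B=5 D=16 E=21 M=3
Draw 11: a1=1.475, a2=1.998, a3=0.183, a0=3.656; τ=−ln(0.1372)/3.656=0.543 → t=3.049 > T=2.75: stop.
B first becomes ≤ 6 when it reaches 6 at the event at t=1.905.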